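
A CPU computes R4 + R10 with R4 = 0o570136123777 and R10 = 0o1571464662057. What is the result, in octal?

Add column by column in base 8, right to left:
  7+7 = 6 carry 1
  7+5+1 = 5 carry 1
  7+0+1 = 0 carry 1
  3+2+1 = 6
  2+6 = 0 carry 1
  1+6+1 = 0 carry 1
  6+4+1 = 3 carry 1
  3+6+1 = 2 carry 1
  1+4+1 = 6
  0+1 = 1
  7+7 = 6 carry 1
  5+5+1 = 3 carry 1
  0+1+1 = 2

0o2361623006056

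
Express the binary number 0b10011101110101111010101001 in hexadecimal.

0x2775ea9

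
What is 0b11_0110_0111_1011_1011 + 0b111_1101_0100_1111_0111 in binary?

Add column by column in base 2, right to left:
  1+1 = 0 carry 1
  1+1+1 = 1 carry 1
  0+1+1 = 0 carry 1
  1+0+1 = 0 carry 1
  1+1+1 = 1 carry 1
  1+1+1 = 1 carry 1
  0+1+1 = 0 carry 1
  1+1+1 = 1 carry 1
  1+0+1 = 0 carry 1
  1+0+1 = 0 carry 1
  1+1+1 = 1 carry 1
  0+0+1 = 1
  0+1 = 1
  1+0 = 1
  1+1 = 0 carry 1
  0+1+1 = 0 carry 1
  1+1+1 = 1 carry 1
  1+1+1 = 1 carry 1
  0+1+1 = 0 carry 1
  final carry 1

0b10110011110010110010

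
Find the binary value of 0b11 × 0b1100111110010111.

0b100110111011000101

Multiply each base-2 digit by 3, carrying:
  1×3 = 3 → write 1 carry 1
  1×3+1 = 4 → write 0 carry 2
  1×3+2 = 5 → write 1 carry 2
  0×3+2 = 2 → write 0 carry 1
  1×3+1 = 4 → write 0 carry 2
  0×3+2 = 2 → write 0 carry 1
  0×3+1 = 1 → write 1
  1×3 = 3 → write 1 carry 1
  1×3+1 = 4 → write 0 carry 2
  1×3+2 = 5 → write 1 carry 2
  1×3+2 = 5 → write 1 carry 2
  1×3+2 = 5 → write 1 carry 2
  0×3+2 = 2 → write 0 carry 1
  0×3+1 = 1 → write 1
  1×3 = 3 → write 1 carry 1
  1×3+1 = 4 → write 0 carry 2
  remaining carry: 10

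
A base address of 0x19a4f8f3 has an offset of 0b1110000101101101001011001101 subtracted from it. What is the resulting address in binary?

0x19a4f8f3 = 0b11001101001001111100011110011 in binary.
Subtract column by column in base 2:
  1-1 → 0
  1-0 → 1
  0-1 → 1 (borrow)
  0-1-1 → 0 (borrow)
  1-0-1 → 0
  1-0 → 1
  1-1 → 0
  1-1 → 0
  0-0 → 0
  0-1 → 1 (borrow)
  0-0-1 → 1 (borrow)
  1-0-1 → 0
  1-1 → 0
  1-0 → 1
  1-1 → 0
  1-1 → 0
  0-0 → 0
  0-1 → 1 (borrow)
  1-1-1 → 1 (borrow)
  0-0-1 → 1 (borrow)
  0-1-1 → 0 (borrow)
  1-0-1 → 0
  0-0 → 0
  1-0 → 1
  1-0 → 1
  0-1 → 1 (borrow)
  0-1-1 → 0 (borrow)
  1-1-1 → 1 (borrow)
  1-0-1 → 0

0b1011100011100010011000100110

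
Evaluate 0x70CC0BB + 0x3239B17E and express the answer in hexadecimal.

0x39467239

Add column by column in base 16, right to left:
  B+E = 9 carry 1
  B+7+1 = 3 carry 1
  0+1+1 = 2
  C+B = 7 carry 1
  C+9+1 = 6 carry 1
  0+3+1 = 4
  7+2 = 9
  0+3 = 3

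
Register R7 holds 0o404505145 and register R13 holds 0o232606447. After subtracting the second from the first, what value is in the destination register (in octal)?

Subtract column by column in base 8:
  5-7 → 6 (borrow)
  4-4-1 → 7 (borrow)
  1-4-1 → 4 (borrow)
  5-6-1 → 6 (borrow)
  0-0-1 → 7 (borrow)
  5-6-1 → 6 (borrow)
  4-2-1 → 1
  0-3 → 5 (borrow)
  4-2-1 → 1

0o151676476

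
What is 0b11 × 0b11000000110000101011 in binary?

Multiply each base-2 digit by 3, carrying:
  1×3 = 3 → write 1 carry 1
  1×3+1 = 4 → write 0 carry 2
  0×3+2 = 2 → write 0 carry 1
  1×3+1 = 4 → write 0 carry 2
  0×3+2 = 2 → write 0 carry 1
  1×3+1 = 4 → write 0 carry 2
  0×3+2 = 2 → write 0 carry 1
  0×3+1 = 1 → write 1
  0×3 = 0 → write 0
  0×3 = 0 → write 0
  1×3 = 3 → write 1 carry 1
  1×3+1 = 4 → write 0 carry 2
  0×3+2 = 2 → write 0 carry 1
  0×3+1 = 1 → write 1
  0×3 = 0 → write 0
  0×3 = 0 → write 0
  0×3 = 0 → write 0
  0×3 = 0 → write 0
  1×3 = 3 → write 1 carry 1
  1×3+1 = 4 → write 0 carry 2
  remaining carry: 10

0b1001000010010010000001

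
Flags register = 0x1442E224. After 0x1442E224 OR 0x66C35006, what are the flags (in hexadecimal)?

OR each hex digit independently (no carries):
  1|6=7, 4|6=6, 4|C=C, 2|3=3, E|5=F, 2|0=2, 2|0=2, 4|6=6

0x76C3F226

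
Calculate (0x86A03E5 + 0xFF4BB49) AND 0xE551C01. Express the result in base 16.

Add column by column in base 16, right to left:
  5+9 = E
  E+4 = 2 carry 1
  3+B+1 = F
  0+B = B
  A+4 = E
  6+F = 5 carry 1
  8+F+1 = 8 carry 1
  final carry 1
Sum = 0x185EBF2E; now AND with 0xE551C01:
  1&0=0, 8&E=8, 5&5=5, E&5=4, B&1=1, F&C=C, 2&0=0, E&1=0

0x8541C00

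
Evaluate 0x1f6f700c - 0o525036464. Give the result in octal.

0x1f6f700c = 0o3733670014 in octal.
Subtract column by column in base 8:
  4-4 → 0
  1-6 → 3 (borrow)
  0-4-1 → 3 (borrow)
  0-6-1 → 1 (borrow)
  7-3-1 → 3
  6-0 → 6
  3-5 → 6 (borrow)
  3-2-1 → 0
  7-5 → 2
  3-0 → 3

0o3206631330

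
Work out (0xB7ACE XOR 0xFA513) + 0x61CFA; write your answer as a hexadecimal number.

First 0xB7ACE XOR 0xFA513 = 0x4DFDD.
Add column by column in base 16, right to left:
  D+A = 7 carry 1
  D+F+1 = D carry 1
  F+C+1 = C carry 1
  D+1+1 = F
  4+6 = A

0xAFCD7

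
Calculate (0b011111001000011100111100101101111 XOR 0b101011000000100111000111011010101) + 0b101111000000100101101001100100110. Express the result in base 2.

0b1100011001001100001100101011100000

First 0b011111001000011100111100101101111 XOR 0b101011000000100111000111011010101 = 0b110100001000111011111011110111010.
Add column by column in base 2, right to left:
  0+0 = 0
  1+1 = 0 carry 1
  0+1+1 = 0 carry 1
  1+0+1 = 0 carry 1
  1+0+1 = 0 carry 1
  1+1+1 = 1 carry 1
  0+0+1 = 1
  1+0 = 1
  1+1 = 0 carry 1
  1+1+1 = 1 carry 1
  1+0+1 = 0 carry 1
  0+0+1 = 1
  1+1 = 0 carry 1
  1+0+1 = 0 carry 1
  1+1+1 = 1 carry 1
  1+1+1 = 1 carry 1
  1+0+1 = 0 carry 1
  0+1+1 = 0 carry 1
  1+0+1 = 0 carry 1
  1+0+1 = 0 carry 1
  1+1+1 = 1 carry 1
  0+0+1 = 1
  0+0 = 0
  0+0 = 0
  1+0 = 1
  0+0 = 0
  0+0 = 0
  0+1 = 1
  0+1 = 1
  1+1 = 0 carry 1
  0+1+1 = 0 carry 1
  1+0+1 = 0 carry 1
  1+1+1 = 1 carry 1
  final carry 1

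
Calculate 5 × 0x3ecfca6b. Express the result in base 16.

0x13a0ef417

Multiply each base-16 digit by 5, carrying:
  b×5 = 55 → write 7 carry 3
  6×5+3 = 33 → write 1 carry 2
  a×5+2 = 52 → write 4 carry 3
  c×5+3 = 63 → write f carry 3
  f×5+3 = 78 → write e carry 4
  c×5+4 = 64 → write 0 carry 4
  e×5+4 = 74 → write a carry 4
  3×5+4 = 19 → write 3 carry 1
  remaining carry: 1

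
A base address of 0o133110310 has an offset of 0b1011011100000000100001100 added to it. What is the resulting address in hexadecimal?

0x2DA91D4

0o133110310 = 0x16C90C8 in hexadecimal.
0b1011011100000000100001100 = 0x16E010C in hexadecimal.
Add column by column in base 16, right to left:
  8+C = 4 carry 1
  C+0+1 = D
  0+1 = 1
  9+0 = 9
  C+E = A carry 1
  6+6+1 = D
  1+1 = 2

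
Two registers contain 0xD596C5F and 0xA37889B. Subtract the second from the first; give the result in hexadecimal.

0x321E3C4

Subtract column by column in base 16:
  F-B → 4
  5-9 → C (borrow)
  C-8-1 → 3
  6-8 → E (borrow)
  9-7-1 → 1
  5-3 → 2
  D-A → 3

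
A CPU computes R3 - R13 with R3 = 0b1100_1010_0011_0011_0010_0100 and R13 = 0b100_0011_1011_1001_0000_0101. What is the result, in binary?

0b100001100111101000011111

Subtract column by column in base 2:
  0-1 → 1 (borrow)
  0-0-1 → 1 (borrow)
  1-1-1 → 1 (borrow)
  0-0-1 → 1 (borrow)
  0-0-1 → 1 (borrow)
  1-0-1 → 0
  0-0 → 0
  0-0 → 0
  1-1 → 0
  1-0 → 1
  0-0 → 0
  0-1 → 1 (borrow)
  1-1-1 → 1 (borrow)
  1-1-1 → 1 (borrow)
  0-0-1 → 1 (borrow)
  0-1-1 → 0 (borrow)
  0-1-1 → 0 (borrow)
  1-1-1 → 1 (borrow)
  0-0-1 → 1 (borrow)
  1-0-1 → 0
  0-0 → 0
  0-0 → 0
  1-1 → 0
  1-0 → 1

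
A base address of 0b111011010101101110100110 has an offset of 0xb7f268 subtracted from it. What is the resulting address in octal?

0o15264476

0b111011010101101110100110 = 0o73255646 in octal.
0xb7f268 = 0o55771150 in octal.
Subtract column by column in base 8:
  6-0 → 6
  4-5 → 7 (borrow)
  6-1-1 → 4
  5-1 → 4
  5-7 → 6 (borrow)
  2-7-1 → 2 (borrow)
  3-5-1 → 5 (borrow)
  7-5-1 → 1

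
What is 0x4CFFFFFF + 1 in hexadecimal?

0x4D000000

The trailing 6 digits are F (max in base 16), so adding 1 cascades: they roll to 0 and the next digit up increments.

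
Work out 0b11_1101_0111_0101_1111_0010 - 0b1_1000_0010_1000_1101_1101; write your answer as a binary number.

0b1001010100110100010101

Subtract column by column in base 2:
  0-1 → 1 (borrow)
  1-0-1 → 0
  0-1 → 1 (borrow)
  0-1-1 → 0 (borrow)
  1-1-1 → 1 (borrow)
  1-0-1 → 0
  1-1 → 0
  1-1 → 0
  1-0 → 1
  0-0 → 0
  1-0 → 1
  0-1 → 1 (borrow)
  1-0-1 → 0
  1-1 → 0
  1-0 → 1
  0-0 → 0
  1-0 → 1
  0-0 → 0
  1-0 → 1
  1-1 → 0
  1-1 → 0
  1-0 → 1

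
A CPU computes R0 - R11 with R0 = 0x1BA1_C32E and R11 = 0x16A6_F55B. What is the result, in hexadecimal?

Subtract column by column in base 16:
  E-B → 3
  2-5 → D (borrow)
  3-5-1 → D (borrow)
  C-F-1 → C (borrow)
  1-6-1 → A (borrow)
  A-A-1 → F (borrow)
  B-6-1 → 4
  1-1 → 0

0x4FACDD3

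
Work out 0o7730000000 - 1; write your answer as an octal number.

The trailing 7 digits are 0, so subtracting 1 borrows through: they become 7 and the next digit up decrements.

0o7727777777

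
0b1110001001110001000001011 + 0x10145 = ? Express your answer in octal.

0o161361520

0b1110001001110001000001011 = 0o161161013 in octal.
0x10145 = 0o200505 in octal.
Add column by column in base 8, right to left:
  3+5 = 0 carry 1
  1+0+1 = 2
  0+5 = 5
  1+0 = 1
  6+0 = 6
  1+2 = 3
  1+0 = 1
  6+0 = 6
  1+0 = 1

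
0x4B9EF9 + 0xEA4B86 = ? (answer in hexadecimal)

Add column by column in base 16, right to left:
  9+6 = F
  F+8 = 7 carry 1
  E+B+1 = A carry 1
  9+4+1 = E
  B+A = 5 carry 1
  4+E+1 = 3 carry 1
  final carry 1

0x135EA7F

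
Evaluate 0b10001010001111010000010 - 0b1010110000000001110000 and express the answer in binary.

0b110100001111000010010

Subtract column by column in base 2:
  0-0 → 0
  1-0 → 1
  0-0 → 0
  0-0 → 0
  0-1 → 1 (borrow)
  0-1-1 → 0 (borrow)
  0-1-1 → 0 (borrow)
  1-0-1 → 0
  0-0 → 0
  1-0 → 1
  1-0 → 1
  1-0 → 1
  1-0 → 1
  0-0 → 0
  0-0 → 0
  0-0 → 0
  1-1 → 0
  0-1 → 1 (borrow)
  1-0-1 → 0
  0-1 → 1 (borrow)
  0-0-1 → 1 (borrow)
  0-1-1 → 0 (borrow)
  1-0-1 → 0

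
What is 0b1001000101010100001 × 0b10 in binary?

0b10010001010101000010

Multiply each base-2 digit by 2, carrying:
  1×2 = 2 → write 0 carry 1
  0×2+1 = 1 → write 1
  0×2 = 0 → write 0
  0×2 = 0 → write 0
  0×2 = 0 → write 0
  1×2 = 2 → write 0 carry 1
  0×2+1 = 1 → write 1
  1×2 = 2 → write 0 carry 1
  0×2+1 = 1 → write 1
  1×2 = 2 → write 0 carry 1
  0×2+1 = 1 → write 1
  1×2 = 2 → write 0 carry 1
  0×2+1 = 1 → write 1
  0×2 = 0 → write 0
  0×2 = 0 → write 0
  1×2 = 2 → write 0 carry 1
  0×2+1 = 1 → write 1
  0×2 = 0 → write 0
  1×2 = 2 → write 0 carry 1
  remaining carry: 1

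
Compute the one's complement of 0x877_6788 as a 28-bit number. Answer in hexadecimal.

Each hex digit d becomes F−d:
  8→7, 7→8, 7→8, 6→9, 7→8, 8→7, 8→7

0x7889877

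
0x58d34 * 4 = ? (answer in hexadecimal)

0x1634d0

Multiply each base-16 digit by 4, carrying:
  4×4 = 16 → write 0 carry 1
  3×4+1 = 13 → write d
  d×4 = 52 → write 4 carry 3
  8×4+3 = 35 → write 3 carry 2
  5×4+2 = 22 → write 6 carry 1
  remaining carry: 1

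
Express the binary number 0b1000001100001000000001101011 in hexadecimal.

0x830806B

Group the bits into nibbles: 1000 0011 0000 1000 0000 0110 1011 → 830806B.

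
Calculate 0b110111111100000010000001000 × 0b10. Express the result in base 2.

Multiply each base-2 digit by 2, carrying:
  0×2 = 0 → write 0
  0×2 = 0 → write 0
  0×2 = 0 → write 0
  1×2 = 2 → write 0 carry 1
  0×2+1 = 1 → write 1
  0×2 = 0 → write 0
  0×2 = 0 → write 0
  0×2 = 0 → write 0
  0×2 = 0 → write 0
  0×2 = 0 → write 0
  1×2 = 2 → write 0 carry 1
  0×2+1 = 1 → write 1
  0×2 = 0 → write 0
  0×2 = 0 → write 0
  0×2 = 0 → write 0
  0×2 = 0 → write 0
  0×2 = 0 → write 0
  1×2 = 2 → write 0 carry 1
  1×2+1 = 3 → write 1 carry 1
  1×2+1 = 3 → write 1 carry 1
  1×2+1 = 3 → write 1 carry 1
  1×2+1 = 3 → write 1 carry 1
  1×2+1 = 3 → write 1 carry 1
  1×2+1 = 3 → write 1 carry 1
  0×2+1 = 1 → write 1
  1×2 = 2 → write 0 carry 1
  1×2+1 = 3 → write 1 carry 1
  remaining carry: 1

0b1101111111000000100000010000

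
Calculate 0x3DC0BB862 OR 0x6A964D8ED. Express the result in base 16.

OR each hex digit independently (no carries):
  3|6=7, D|A=F, C|9=D, 0|6=6, B|4=F, B|D=F, 8|8=8, 6|E=E, 2|D=F

0x7FD6FF8EF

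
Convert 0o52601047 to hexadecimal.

Each octal digit is 3 bits: 5=101 2=010 6=110 0=000 1=001 0=000 4=100 7=111.
Group the bits into nibbles: 1010 1011 0000 0010 0010 0111 → AB0227.

0xAB0227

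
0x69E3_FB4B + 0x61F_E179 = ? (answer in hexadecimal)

0x7003DCC4

Add column by column in base 16, right to left:
  B+9 = 4 carry 1
  4+7+1 = C
  B+1 = C
  F+E = D carry 1
  3+F+1 = 3 carry 1
  E+1+1 = 0 carry 1
  9+6+1 = 0 carry 1
  6+0+1 = 7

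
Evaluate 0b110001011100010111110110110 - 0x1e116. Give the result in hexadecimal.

0b110001011100010111110110110 = 0x62e2fb6 in hexadecimal.
Subtract column by column in base 16:
  6-6 → 0
  b-1 → a
  f-1 → e
  2-e → 4 (borrow)
  e-1-1 → c
  2-0 → 2
  6-0 → 6

0x62c4ea0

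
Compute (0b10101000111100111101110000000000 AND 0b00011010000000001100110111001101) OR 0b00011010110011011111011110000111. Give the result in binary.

0b10101000111100111101110000000000 AND 0b00011010000000001100110111001101 = 0b00001000000000001100110000000000.
Then OR with 0b00011010110011011111011110000111.

0b11010110011011111111110000111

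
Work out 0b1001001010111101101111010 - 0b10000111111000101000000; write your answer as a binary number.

0b111000011000101000111010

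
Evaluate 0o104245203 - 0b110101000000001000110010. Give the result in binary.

0b1111010100100001010001

0o104245203 = 0b1000100010100101010000011 in binary.
Subtract column by column in base 2:
  1-0 → 1
  1-1 → 0
  0-0 → 0
  0-0 → 0
  0-1 → 1 (borrow)
  0-1-1 → 0 (borrow)
  0-0-1 → 1 (borrow)
  1-0-1 → 0
  0-0 → 0
  1-1 → 0
  0-0 → 0
  1-0 → 1
  0-0 → 0
  0-0 → 0
  1-0 → 1
  0-0 → 0
  1-0 → 1
  0-0 → 0
  0-1 → 1 (borrow)
  0-0-1 → 1 (borrow)
  1-1-1 → 1 (borrow)
  0-0-1 → 1 (borrow)
  0-1-1 → 0 (borrow)
  0-1-1 → 0 (borrow)
  1-0-1 → 0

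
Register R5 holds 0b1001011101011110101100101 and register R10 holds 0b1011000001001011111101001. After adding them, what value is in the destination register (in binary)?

Add column by column in base 2, right to left:
  1+1 = 0 carry 1
  0+0+1 = 1
  1+0 = 1
  0+1 = 1
  0+0 = 0
  1+1 = 0 carry 1
  1+1+1 = 1 carry 1
  0+1+1 = 0 carry 1
  1+1+1 = 1 carry 1
  0+1+1 = 0 carry 1
  1+1+1 = 1 carry 1
  1+0+1 = 0 carry 1
  1+1+1 = 1 carry 1
  1+0+1 = 0 carry 1
  0+0+1 = 1
  1+1 = 0 carry 1
  0+0+1 = 1
  1+0 = 1
  1+0 = 1
  1+0 = 1
  0+0 = 0
  1+1 = 0 carry 1
  0+1+1 = 0 carry 1
  0+0+1 = 1
  1+1 = 0 carry 1
  final carry 1

0b10100011110101010101001110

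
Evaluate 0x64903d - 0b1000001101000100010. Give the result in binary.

0b11000000111011000011011

0x64903d = 0b11001001001000000111101 in binary.
Subtract column by column in base 2:
  1-0 → 1
  0-1 → 1 (borrow)
  1-0-1 → 0
  1-0 → 1
  1-0 → 1
  1-1 → 0
  0-0 → 0
  0-0 → 0
  0-0 → 0
  0-1 → 1 (borrow)
  0-0-1 → 1 (borrow)
  0-1-1 → 0 (borrow)
  1-1-1 → 1 (borrow)
  0-0-1 → 1 (borrow)
  0-0-1 → 1 (borrow)
  1-0-1 → 0
  0-0 → 0
  0-0 → 0
  1-1 → 0
  0-0 → 0
  0-0 → 0
  1-0 → 1
  1-0 → 1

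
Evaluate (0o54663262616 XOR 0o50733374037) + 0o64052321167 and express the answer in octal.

0o70222440010

First 0o54663262616 XOR 0o50733374037 = 0o04150116621.
Add column by column in base 8, right to left:
  1+7 = 0 carry 1
  2+6+1 = 1 carry 1
  6+1+1 = 0 carry 1
  6+1+1 = 0 carry 1
  1+2+1 = 4
  1+3 = 4
  0+2 = 2
  5+5 = 2 carry 1
  1+0+1 = 2
  4+4 = 0 carry 1
  0+6+1 = 7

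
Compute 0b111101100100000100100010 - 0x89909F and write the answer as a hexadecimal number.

0x6CB083

0b111101100100000100100010 = 0xF64122 in hexadecimal.
Subtract column by column in base 16:
  2-F → 3 (borrow)
  2-9-1 → 8 (borrow)
  1-0-1 → 0
  4-9 → B (borrow)
  6-9-1 → C (borrow)
  F-8-1 → 6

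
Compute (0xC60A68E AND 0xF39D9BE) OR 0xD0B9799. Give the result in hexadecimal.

0xD2B979F

0xC60A68E AND 0xF39D9BE = 0xC20808E.
Then OR with 0xD0B9799.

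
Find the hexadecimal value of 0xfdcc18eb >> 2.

2 bits is not a whole number of base-16 digits; in binary: 11111101110011000001100011101011 >> 2 = 111111011100110000011000111010.

0x3f73063a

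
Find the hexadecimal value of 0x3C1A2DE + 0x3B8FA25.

Add column by column in base 16, right to left:
  E+5 = 3 carry 1
  D+2+1 = 0 carry 1
  2+A+1 = D
  A+F = 9 carry 1
  1+8+1 = A
  C+B = 7 carry 1
  3+3+1 = 7

0x77A9D03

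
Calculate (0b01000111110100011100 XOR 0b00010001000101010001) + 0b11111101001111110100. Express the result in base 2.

0b101010100000001000001

First 0b01000111110100011100 XOR 0b00010001000101010001 = 0b01010110110001001101.
Add column by column in base 2, right to left:
  1+0 = 1
  0+0 = 0
  1+1 = 0 carry 1
  1+0+1 = 0 carry 1
  0+1+1 = 0 carry 1
  0+1+1 = 0 carry 1
  1+1+1 = 1 carry 1
  0+1+1 = 0 carry 1
  0+1+1 = 0 carry 1
  0+1+1 = 0 carry 1
  1+0+1 = 0 carry 1
  1+0+1 = 0 carry 1
  0+1+1 = 0 carry 1
  1+0+1 = 0 carry 1
  1+1+1 = 1 carry 1
  0+1+1 = 0 carry 1
  1+1+1 = 1 carry 1
  0+1+1 = 0 carry 1
  1+1+1 = 1 carry 1
  0+1+1 = 0 carry 1
  final carry 1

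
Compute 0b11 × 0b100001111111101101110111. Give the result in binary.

Multiply each base-2 digit by 3, carrying:
  1×3 = 3 → write 1 carry 1
  1×3+1 = 4 → write 0 carry 2
  1×3+2 = 5 → write 1 carry 2
  0×3+2 = 2 → write 0 carry 1
  1×3+1 = 4 → write 0 carry 2
  1×3+2 = 5 → write 1 carry 2
  1×3+2 = 5 → write 1 carry 2
  0×3+2 = 2 → write 0 carry 1
  1×3+1 = 4 → write 0 carry 2
  1×3+2 = 5 → write 1 carry 2
  0×3+2 = 2 → write 0 carry 1
  1×3+1 = 4 → write 0 carry 2
  1×3+2 = 5 → write 1 carry 2
  1×3+2 = 5 → write 1 carry 2
  1×3+2 = 5 → write 1 carry 2
  1×3+2 = 5 → write 1 carry 2
  1×3+2 = 5 → write 1 carry 2
  1×3+2 = 5 → write 1 carry 2
  1×3+2 = 5 → write 1 carry 2
  0×3+2 = 2 → write 0 carry 1
  0×3+1 = 1 → write 1
  0×3 = 0 → write 0
  0×3 = 0 → write 0
  1×3 = 3 → write 1 carry 1
  remaining carry: 1

0b1100101111111001001100101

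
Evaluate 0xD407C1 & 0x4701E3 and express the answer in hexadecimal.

0x4401C1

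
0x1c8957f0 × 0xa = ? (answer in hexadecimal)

0x11d5d6f60

Multiply each base-16 digit by 10, carrying:
  0×10 = 0 → write 0
  f×10 = 150 → write 6 carry 9
  7×10+9 = 79 → write f carry 4
  5×10+4 = 54 → write 6 carry 3
  9×10+3 = 93 → write d carry 5
  8×10+5 = 85 → write 5 carry 5
  c×10+5 = 125 → write d carry 7
  1×10+7 = 17 → write 1 carry 1
  remaining carry: 1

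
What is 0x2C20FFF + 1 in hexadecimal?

The trailing 3 digits are F (max in base 16), so adding 1 cascades: they roll to 0 and the next digit up increments.

0x2C21000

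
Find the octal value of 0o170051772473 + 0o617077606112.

0o1007151600605

Add column by column in base 8, right to left:
  3+2 = 5
  7+1 = 0 carry 1
  4+1+1 = 6
  2+6 = 0 carry 1
  7+0+1 = 0 carry 1
  7+6+1 = 6 carry 1
  1+7+1 = 1 carry 1
  5+7+1 = 5 carry 1
  0+0+1 = 1
  0+7 = 7
  7+1 = 0 carry 1
  1+6+1 = 0 carry 1
  final carry 1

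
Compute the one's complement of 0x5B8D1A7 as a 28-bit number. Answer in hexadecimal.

0xA472E58

Each hex digit d becomes F−d:
  5→A, B→4, 8→7, D→2, 1→E, A→5, 7→8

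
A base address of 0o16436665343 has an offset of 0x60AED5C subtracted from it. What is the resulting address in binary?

0o16436665343 = 0b1110100011110110110101011100011 in binary.
0x60AED5C = 0b110000010101110110101011100 in binary.
Subtract column by column in base 2:
  1-0 → 1
  1-0 → 1
  0-1 → 1 (borrow)
  0-1-1 → 0 (borrow)
  0-1-1 → 0 (borrow)
  1-0-1 → 0
  1-1 → 0
  1-0 → 1
  0-1 → 1 (borrow)
  1-0-1 → 0
  0-1 → 1 (borrow)
  1-1-1 → 1 (borrow)
  0-0-1 → 1 (borrow)
  1-1-1 → 1 (borrow)
  1-1-1 → 1 (borrow)
  0-1-1 → 0 (borrow)
  1-0-1 → 0
  1-1 → 0
  0-0 → 0
  1-1 → 0
  1-0 → 1
  1-0 → 1
  1-0 → 1
  0-0 → 0
  0-0 → 0
  0-1 → 1 (borrow)
  1-1-1 → 1 (borrow)
  0-0-1 → 1 (borrow)
  1-0-1 → 0
  1-0 → 1
  1-0 → 1

0b1101110011100000111110110000111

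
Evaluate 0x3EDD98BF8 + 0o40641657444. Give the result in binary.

0x3EDD98BF8 = 0b1111101101110110011000101111111000 in binary.
0o40641657444 = 0b100000110100001110101111100100100 in binary.
Add column by column in base 2, right to left:
  0+0 = 0
  0+0 = 0
  0+1 = 1
  1+0 = 1
  1+0 = 1
  1+1 = 0 carry 1
  1+0+1 = 0 carry 1
  1+0+1 = 0 carry 1
  1+1+1 = 1 carry 1
  1+1+1 = 1 carry 1
  0+1+1 = 0 carry 1
  1+1+1 = 1 carry 1
  0+1+1 = 0 carry 1
  0+0+1 = 1
  0+1 = 1
  1+0 = 1
  1+1 = 0 carry 1
  0+1+1 = 0 carry 1
  0+1+1 = 0 carry 1
  1+0+1 = 0 carry 1
  1+0+1 = 0 carry 1
  0+0+1 = 1
  1+0 = 1
  1+1 = 0 carry 1
  1+0+1 = 0 carry 1
  0+1+1 = 0 carry 1
  1+1+1 = 1 carry 1
  1+0+1 = 0 carry 1
  0+0+1 = 1
  1+0 = 1
  1+0 = 1
  1+0 = 1
  1+1 = 0 carry 1
  1+0+1 = 0 carry 1
  final carry 1

0b10011110100011000001110101100011100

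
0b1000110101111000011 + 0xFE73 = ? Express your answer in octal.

0o1265066

0b1000110101111000011 = 0o1065703 in octal.
0xFE73 = 0o177163 in octal.
Add column by column in base 8, right to left:
  3+3 = 6
  0+6 = 6
  7+1 = 0 carry 1
  5+7+1 = 5 carry 1
  6+7+1 = 6 carry 1
  0+1+1 = 2
  1+0 = 1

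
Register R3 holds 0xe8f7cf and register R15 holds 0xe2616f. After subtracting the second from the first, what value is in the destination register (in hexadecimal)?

0x69660

Subtract column by column in base 16:
  f-f → 0
  c-6 → 6
  7-1 → 6
  f-6 → 9
  8-2 → 6
  e-e → 0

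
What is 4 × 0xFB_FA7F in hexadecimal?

0x3EFE9FC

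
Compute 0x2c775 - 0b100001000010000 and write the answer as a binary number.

0x2c775 = 0b101100011101110101 in binary.
Subtract column by column in base 2:
  1-0 → 1
  0-0 → 0
  1-0 → 1
  0-0 → 0
  1-1 → 0
  1-0 → 1
  1-0 → 1
  0-0 → 0
  1-0 → 1
  1-1 → 0
  1-0 → 1
  0-0 → 0
  0-0 → 0
  0-0 → 0
  1-1 → 0
  1-0 → 1
  0-0 → 0
  1-0 → 1

0b101000010101100101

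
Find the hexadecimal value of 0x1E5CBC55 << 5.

0x3CB978AA0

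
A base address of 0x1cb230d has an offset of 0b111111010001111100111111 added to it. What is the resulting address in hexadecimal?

0x2c8424c

0b111111010001111100111111 = 0xfd1f3f in hexadecimal.
Add column by column in base 16, right to left:
  d+f = c carry 1
  0+3+1 = 4
  3+f = 2 carry 1
  2+1+1 = 4
  b+d = 8 carry 1
  c+f+1 = c carry 1
  1+0+1 = 2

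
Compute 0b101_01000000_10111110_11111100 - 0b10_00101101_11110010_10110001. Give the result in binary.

Subtract column by column in base 2:
  0-1 → 1 (borrow)
  0-0-1 → 1 (borrow)
  1-0-1 → 0
  1-0 → 1
  1-1 → 0
  1-1 → 0
  1-0 → 1
  1-1 → 0
  0-0 → 0
  1-1 → 0
  1-0 → 1
  1-0 → 1
  1-1 → 0
  1-1 → 0
  0-1 → 1 (borrow)
  1-1-1 → 1 (borrow)
  0-1-1 → 0 (borrow)
  0-0-1 → 1 (borrow)
  0-1-1 → 0 (borrow)
  0-1-1 → 0 (borrow)
  0-0-1 → 1 (borrow)
  0-1-1 → 0 (borrow)
  1-0-1 → 0
  0-0 → 0
  1-0 → 1
  0-1 → 1 (borrow)
  1-0-1 → 0

0b11000100101100110001001011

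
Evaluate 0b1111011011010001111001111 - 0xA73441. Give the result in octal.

0b1111011011010001111001111 = 0o173321717 in octal.
0xA73441 = 0o51632101 in octal.
Subtract column by column in base 8:
  7-1 → 6
  1-0 → 1
  7-1 → 6
  1-2 → 7 (borrow)
  2-3-1 → 6 (borrow)
  3-6-1 → 4 (borrow)
  3-1-1 → 1
  7-5 → 2
  1-0 → 1

0o121467616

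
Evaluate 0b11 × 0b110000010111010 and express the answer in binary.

Multiply each base-2 digit by 3, carrying:
  0×3 = 0 → write 0
  1×3 = 3 → write 1 carry 1
  0×3+1 = 1 → write 1
  1×3 = 3 → write 1 carry 1
  1×3+1 = 4 → write 0 carry 2
  1×3+2 = 5 → write 1 carry 2
  0×3+2 = 2 → write 0 carry 1
  1×3+1 = 4 → write 0 carry 2
  0×3+2 = 2 → write 0 carry 1
  0×3+1 = 1 → write 1
  0×3 = 0 → write 0
  0×3 = 0 → write 0
  0×3 = 0 → write 0
  1×3 = 3 → write 1 carry 1
  1×3+1 = 4 → write 0 carry 2
  remaining carry: 10

0b10010001000101110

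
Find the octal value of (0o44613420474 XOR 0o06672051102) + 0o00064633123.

First 0o44613420474 XOR 0o06672051102 = 0o42061471576.
Add column by column in base 8, right to left:
  6+3 = 1 carry 1
  7+2+1 = 2 carry 1
  5+1+1 = 7
  1+3 = 4
  7+3 = 2 carry 1
  4+6+1 = 3 carry 1
  1+4+1 = 6
  6+6 = 4 carry 1
  0+0+1 = 1
  2+0 = 2
  4+0 = 4

0o42146324721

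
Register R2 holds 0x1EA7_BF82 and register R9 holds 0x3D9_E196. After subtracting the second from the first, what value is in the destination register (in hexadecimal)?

0x1ACDDDEC

Subtract column by column in base 16:
  2-6 → C (borrow)
  8-9-1 → E (borrow)
  F-1-1 → D
  B-E → D (borrow)
  7-9-1 → D (borrow)
  A-D-1 → C (borrow)
  E-3-1 → A
  1-0 → 1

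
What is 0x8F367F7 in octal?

0o1074663767

Expand each hex digit to 4 bits: 8=1000 F=1111 3=0011 6=0110 7=0111 F=1111 7=0111.
Group the bits in threes: 001 000 111 100 110 110 011 111 110 111 → 1074663767.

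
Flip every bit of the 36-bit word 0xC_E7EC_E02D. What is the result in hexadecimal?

0x318131FD2

Each hex digit d becomes F−d:
  C→3, E→1, 7→8, E→1, C→3, E→1, 0→F, 2→D, D→2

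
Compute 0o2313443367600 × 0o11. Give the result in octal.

0o25450077265600

Multiply each base-8 digit by 9, carrying:
  0×9 = 0 → write 0
  0×9 = 0 → write 0
  6×9 = 54 → write 6 carry 6
  7×9+6 = 69 → write 5 carry 8
  6×9+8 = 62 → write 6 carry 7
  3×9+7 = 34 → write 2 carry 4
  3×9+4 = 31 → write 7 carry 3
  4×9+3 = 39 → write 7 carry 4
  4×9+4 = 40 → write 0 carry 5
  3×9+5 = 32 → write 0 carry 4
  1×9+4 = 13 → write 5 carry 1
  3×9+1 = 28 → write 4 carry 3
  2×9+3 = 21 → write 5 carry 2
  remaining carry: 2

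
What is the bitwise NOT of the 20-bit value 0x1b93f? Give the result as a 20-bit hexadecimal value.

0xe46c0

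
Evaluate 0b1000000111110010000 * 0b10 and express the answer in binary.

0b10000001111100100000

Multiply each base-2 digit by 2, carrying:
  0×2 = 0 → write 0
  0×2 = 0 → write 0
  0×2 = 0 → write 0
  0×2 = 0 → write 0
  1×2 = 2 → write 0 carry 1
  0×2+1 = 1 → write 1
  0×2 = 0 → write 0
  1×2 = 2 → write 0 carry 1
  1×2+1 = 3 → write 1 carry 1
  1×2+1 = 3 → write 1 carry 1
  1×2+1 = 3 → write 1 carry 1
  1×2+1 = 3 → write 1 carry 1
  0×2+1 = 1 → write 1
  0×2 = 0 → write 0
  0×2 = 0 → write 0
  0×2 = 0 → write 0
  0×2 = 0 → write 0
  0×2 = 0 → write 0
  1×2 = 2 → write 0 carry 1
  remaining carry: 1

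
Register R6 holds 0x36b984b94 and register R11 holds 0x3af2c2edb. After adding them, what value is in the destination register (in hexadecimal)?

0x71ac47a6f

Add column by column in base 16, right to left:
  4+b = f
  9+d = 6 carry 1
  b+e+1 = a carry 1
  4+2+1 = 7
  8+c = 4 carry 1
  9+2+1 = c
  b+f = a carry 1
  6+a+1 = 1 carry 1
  3+3+1 = 7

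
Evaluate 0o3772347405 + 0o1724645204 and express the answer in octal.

Add column by column in base 8, right to left:
  5+4 = 1 carry 1
  0+0+1 = 1
  4+2 = 6
  7+5 = 4 carry 1
  4+4+1 = 1 carry 1
  3+6+1 = 2 carry 1
  2+4+1 = 7
  7+2 = 1 carry 1
  7+7+1 = 7 carry 1
  3+1+1 = 5

0o5717214611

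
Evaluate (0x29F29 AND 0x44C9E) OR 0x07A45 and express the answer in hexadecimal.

0x29F29 AND 0x44C9E = 0x00C08.
Then OR with 0x07A45.

0x7E4D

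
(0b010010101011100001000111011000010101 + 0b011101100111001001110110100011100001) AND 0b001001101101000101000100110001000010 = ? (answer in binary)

0b100110001000010

Add column by column in base 2, right to left:
  1+1 = 0 carry 1
  0+0+1 = 1
  1+0 = 1
  0+0 = 0
  1+0 = 1
  0+1 = 1
  0+1 = 1
  0+1 = 1
  0+0 = 0
  1+0 = 1
  1+0 = 1
  0+1 = 1
  1+0 = 1
  1+1 = 0 carry 1
  1+1+1 = 1 carry 1
  0+0+1 = 1
  0+1 = 1
  0+1 = 1
  1+1 = 0 carry 1
  0+0+1 = 1
  0+0 = 0
  0+1 = 1
  0+0 = 0
  1+0 = 1
  1+1 = 0 carry 1
  1+1+1 = 1 carry 1
  0+1+1 = 0 carry 1
  1+0+1 = 0 carry 1
  0+0+1 = 1
  1+1 = 0 carry 1
  0+1+1 = 0 carry 1
  1+0+1 = 0 carry 1
  0+1+1 = 0 carry 1
  0+1+1 = 0 carry 1
  1+1+1 = 1 carry 1
  final carry 1
Sum = 0b110000010010101010111101111011110110; now AND with 0b001001101101000101000100110001000010:
  110000010010101010111101111011110110
& 001001101101000101000100110001000010
= 000000000000000000000100110001000010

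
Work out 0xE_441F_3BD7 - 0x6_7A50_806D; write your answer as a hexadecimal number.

0x7C9CEBB6A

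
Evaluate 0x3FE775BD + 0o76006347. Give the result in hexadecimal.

0o76006347 = 0xF80CE7 in hexadecimal.
Add column by column in base 16, right to left:
  D+7 = 4 carry 1
  B+E+1 = A carry 1
  5+C+1 = 2 carry 1
  7+0+1 = 8
  7+8 = F
  E+F = D carry 1
  F+0+1 = 0 carry 1
  3+0+1 = 4

0x40DF82A4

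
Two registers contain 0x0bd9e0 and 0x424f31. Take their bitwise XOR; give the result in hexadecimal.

0x4996d1

XOR each hex digit independently (no carries):
  0^4=4, b^2=9, d^4=9, 9^f=6, e^3=d, 0^1=1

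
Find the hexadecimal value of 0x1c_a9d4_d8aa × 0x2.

0x3953a9b154

Multiply each base-16 digit by 2, carrying:
  a×2 = 20 → write 4 carry 1
  a×2+1 = 21 → write 5 carry 1
  8×2+1 = 17 → write 1 carry 1
  d×2+1 = 27 → write b carry 1
  4×2+1 = 9 → write 9
  d×2 = 26 → write a carry 1
  9×2+1 = 19 → write 3 carry 1
  a×2+1 = 21 → write 5 carry 1
  c×2+1 = 25 → write 9 carry 1
  1×2+1 = 3 → write 3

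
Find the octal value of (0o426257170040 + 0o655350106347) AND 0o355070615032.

0o301020214002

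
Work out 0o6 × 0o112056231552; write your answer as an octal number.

0o674425632174

Multiply each base-8 digit by 6, carrying:
  2×6 = 12 → write 4 carry 1
  5×6+1 = 31 → write 7 carry 3
  5×6+3 = 33 → write 1 carry 4
  1×6+4 = 10 → write 2 carry 1
  3×6+1 = 19 → write 3 carry 2
  2×6+2 = 14 → write 6 carry 1
  6×6+1 = 37 → write 5 carry 4
  5×6+4 = 34 → write 2 carry 4
  0×6+4 = 4 → write 4
  2×6 = 12 → write 4 carry 1
  1×6+1 = 7 → write 7
  1×6 = 6 → write 6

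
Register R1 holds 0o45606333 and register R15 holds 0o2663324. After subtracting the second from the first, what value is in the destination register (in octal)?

0o42723007

Subtract column by column in base 8:
  3-4 → 7 (borrow)
  3-2-1 → 0
  3-3 → 0
  6-3 → 3
  0-6 → 2 (borrow)
  6-6-1 → 7 (borrow)
  5-2-1 → 2
  4-0 → 4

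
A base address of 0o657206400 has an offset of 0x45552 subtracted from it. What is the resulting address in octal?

0o656133656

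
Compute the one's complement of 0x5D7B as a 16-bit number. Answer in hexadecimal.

0xA284

Each hex digit d becomes F−d:
  5→A, D→2, 7→8, B→4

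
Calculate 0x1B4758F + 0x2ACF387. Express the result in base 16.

0x4616916

Add column by column in base 16, right to left:
  F+7 = 6 carry 1
  8+8+1 = 1 carry 1
  5+3+1 = 9
  7+F = 6 carry 1
  4+C+1 = 1 carry 1
  B+A+1 = 6 carry 1
  1+2+1 = 4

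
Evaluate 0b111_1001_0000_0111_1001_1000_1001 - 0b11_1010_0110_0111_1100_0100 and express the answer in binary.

Subtract column by column in base 2:
  1-0 → 1
  0-0 → 0
  0-1 → 1 (borrow)
  1-0-1 → 0
  0-0 → 0
  0-0 → 0
  0-1 → 1 (borrow)
  1-1-1 → 1 (borrow)
  1-1-1 → 1 (borrow)
  0-1-1 → 0 (borrow)
  0-1-1 → 0 (borrow)
  1-0-1 → 0
  1-0 → 1
  1-1 → 0
  1-1 → 0
  0-0 → 0
  0-0 → 0
  0-1 → 1 (borrow)
  0-0-1 → 1 (borrow)
  0-1-1 → 0 (borrow)
  1-1-1 → 1 (borrow)
  0-1-1 → 0 (borrow)
  0-0-1 → 1 (borrow)
  1-0-1 → 0
  1-0 → 1
  1-0 → 1
  1-0 → 1

0b111010101100001000111000101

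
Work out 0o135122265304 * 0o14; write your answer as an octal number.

Multiply each base-8 digit by 12, carrying:
  4×12 = 48 → write 0 carry 6
  0×12+6 = 6 → write 6
  3×12 = 36 → write 4 carry 4
  5×12+4 = 64 → write 0 carry 8
  6×12+8 = 80 → write 0 carry 10
  2×12+10 = 34 → write 2 carry 4
  2×12+4 = 28 → write 4 carry 3
  2×12+3 = 27 → write 3 carry 3
  1×12+3 = 15 → write 7 carry 1
  5×12+1 = 61 → write 5 carry 7
  3×12+7 = 43 → write 3 carry 5
  1×12+5 = 17 → write 1 carry 2
  remaining carry: 2

0o2135734200460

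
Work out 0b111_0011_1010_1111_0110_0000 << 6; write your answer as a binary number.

Left shift by 6: append 6 zero bits.

0b11100111010111101100000000000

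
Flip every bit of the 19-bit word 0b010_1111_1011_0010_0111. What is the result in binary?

Invert each bit: 0101111101100100111 → 1010000010011011000.

0b1010000010011011000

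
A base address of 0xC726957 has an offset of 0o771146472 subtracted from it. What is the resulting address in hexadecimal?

0o771146472 = 0x7E4CD3A in hexadecimal.
Subtract column by column in base 16:
  7-A → D (borrow)
  5-3-1 → 1
  9-D → C (borrow)
  6-C-1 → 9 (borrow)
  2-4-1 → D (borrow)
  7-E-1 → 8 (borrow)
  C-7-1 → 4

0x48D9C1D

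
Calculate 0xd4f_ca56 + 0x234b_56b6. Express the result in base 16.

0x309b210c

Add column by column in base 16, right to left:
  6+6 = c
  5+b = 0 carry 1
  a+6+1 = 1 carry 1
  c+5+1 = 2 carry 1
  f+b+1 = b carry 1
  4+4+1 = 9
  d+3 = 0 carry 1
  0+2+1 = 3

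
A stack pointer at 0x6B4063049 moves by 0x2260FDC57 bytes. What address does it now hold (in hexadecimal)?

0x8DA160CA0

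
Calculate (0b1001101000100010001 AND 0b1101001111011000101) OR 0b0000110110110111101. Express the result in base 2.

0b1001101000100010001 AND 0b1101001111011000101 = 0b1001001000000000001.
Then OR with 0b0000110110110111101.

0b1001111110110111101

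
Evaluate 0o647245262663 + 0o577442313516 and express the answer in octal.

Add column by column in base 8, right to left:
  3+6 = 1 carry 1
  6+1+1 = 0 carry 1
  6+5+1 = 4 carry 1
  2+3+1 = 6
  6+1 = 7
  2+3 = 5
  5+2 = 7
  4+4 = 0 carry 1
  2+4+1 = 7
  7+7 = 6 carry 1
  4+7+1 = 4 carry 1
  6+5+1 = 4 carry 1
  final carry 1

0o1446707576401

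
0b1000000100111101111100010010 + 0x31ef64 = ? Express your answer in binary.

0b1000010001011100111001110110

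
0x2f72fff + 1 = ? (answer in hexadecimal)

The trailing 3 digits are F (max in base 16), so adding 1 cascades: they roll to 0 and the next digit up increments.

0x2f73000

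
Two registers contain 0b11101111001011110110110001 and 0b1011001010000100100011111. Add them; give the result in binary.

Add column by column in base 2, right to left:
  1+1 = 0 carry 1
  0+1+1 = 0 carry 1
  0+1+1 = 0 carry 1
  0+1+1 = 0 carry 1
  1+1+1 = 1 carry 1
  1+0+1 = 0 carry 1
  0+0+1 = 1
  1+0 = 1
  1+1 = 0 carry 1
  0+0+1 = 1
  1+0 = 1
  1+1 = 0 carry 1
  1+0+1 = 0 carry 1
  1+0+1 = 0 carry 1
  0+0+1 = 1
  1+0 = 1
  0+1 = 1
  0+0 = 0
  1+1 = 0 carry 1
  1+0+1 = 0 carry 1
  1+0+1 = 0 carry 1
  1+1+1 = 1 carry 1
  0+1+1 = 0 carry 1
  1+0+1 = 0 carry 1
  1+1+1 = 1 carry 1
  1+0+1 = 0 carry 1
  final carry 1

0b101001000011100011011010000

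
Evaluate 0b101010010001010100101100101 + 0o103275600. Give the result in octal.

0o625422345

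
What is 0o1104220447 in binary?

Each octal digit is 3 bits: 1=001 1=001 0=000 4=100 2=010 2=010 0=000 4=100 4=100 7=111.

0b1001000100010010000100100111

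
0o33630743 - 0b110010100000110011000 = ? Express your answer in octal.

0b110010100000110011000 = 0o6240630 in octal.
Subtract column by column in base 8:
  3-0 → 3
  4-3 → 1
  7-6 → 1
  0-0 → 0
  3-4 → 7 (borrow)
  6-2-1 → 3
  3-6 → 5 (borrow)
  3-0-1 → 2

0o25370113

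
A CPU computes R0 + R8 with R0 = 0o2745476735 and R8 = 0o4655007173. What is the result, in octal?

0o7622506130

Add column by column in base 8, right to left:
  5+3 = 0 carry 1
  3+7+1 = 3 carry 1
  7+1+1 = 1 carry 1
  6+7+1 = 6 carry 1
  7+0+1 = 0 carry 1
  4+0+1 = 5
  5+5 = 2 carry 1
  4+5+1 = 2 carry 1
  7+6+1 = 6 carry 1
  2+4+1 = 7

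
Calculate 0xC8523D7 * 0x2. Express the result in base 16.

0x190A47AE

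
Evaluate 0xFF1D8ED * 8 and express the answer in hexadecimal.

Multiply each base-16 digit by 8, carrying:
  D×8 = 104 → write 8 carry 6
  E×8+6 = 118 → write 6 carry 7
  8×8+7 = 71 → write 7 carry 4
  D×8+4 = 108 → write C carry 6
  1×8+6 = 14 → write E
  F×8 = 120 → write 8 carry 7
  F×8+7 = 127 → write F carry 7
  remaining carry: 7

0x7F8EC768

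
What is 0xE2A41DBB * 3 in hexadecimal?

0x2A7EC5931

Multiply each base-16 digit by 3, carrying:
  B×3 = 33 → write 1 carry 2
  B×3+2 = 35 → write 3 carry 2
  D×3+2 = 41 → write 9 carry 2
  1×3+2 = 5 → write 5
  4×3 = 12 → write C
  A×3 = 30 → write E carry 1
  2×3+1 = 7 → write 7
  E×3 = 42 → write A carry 2
  remaining carry: 2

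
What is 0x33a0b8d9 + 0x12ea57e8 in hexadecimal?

0x468b10c1

Add column by column in base 16, right to left:
  9+8 = 1 carry 1
  d+e+1 = c carry 1
  8+7+1 = 0 carry 1
  b+5+1 = 1 carry 1
  0+a+1 = b
  a+e = 8 carry 1
  3+2+1 = 6
  3+1 = 4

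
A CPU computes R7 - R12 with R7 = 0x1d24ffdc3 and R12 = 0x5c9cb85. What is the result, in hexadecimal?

Subtract column by column in base 16:
  3-5 → e (borrow)
  c-8-1 → 3
  d-b → 2
  f-c → 3
  f-9 → 6
  4-c → 8 (borrow)
  2-5-1 → c (borrow)
  d-0-1 → c
  1-0 → 1

0x1cc86323e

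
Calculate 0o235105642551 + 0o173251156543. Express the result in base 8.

0o430357021314

Add column by column in base 8, right to left:
  1+3 = 4
  5+4 = 1 carry 1
  5+5+1 = 3 carry 1
  2+6+1 = 1 carry 1
  4+5+1 = 2 carry 1
  6+1+1 = 0 carry 1
  5+1+1 = 7
  0+5 = 5
  1+2 = 3
  5+3 = 0 carry 1
  3+7+1 = 3 carry 1
  2+1+1 = 4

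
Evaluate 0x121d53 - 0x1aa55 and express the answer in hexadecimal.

0x1072fe

Subtract column by column in base 16:
  3-5 → e (borrow)
  5-5-1 → f (borrow)
  d-a-1 → 2
  1-a → 7 (borrow)
  2-1-1 → 0
  1-0 → 1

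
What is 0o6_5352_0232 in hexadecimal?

0x6AEA09A

Each octal digit is 3 bits: 6=110 5=101 3=011 5=101 2=010 0=000 2=010 3=011 2=010.
Group the bits into nibbles: 0110 1010 1110 1010 0000 1001 1010 → 6AEA09A.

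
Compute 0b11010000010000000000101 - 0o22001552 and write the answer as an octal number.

0b11010000010000000000101 = 0o32020005 in octal.
Subtract column by column in base 8:
  5-2 → 3
  0-5 → 3 (borrow)
  0-5-1 → 2 (borrow)
  0-1-1 → 6 (borrow)
  2-0-1 → 1
  0-0 → 0
  2-2 → 0
  3-2 → 1

0o10016233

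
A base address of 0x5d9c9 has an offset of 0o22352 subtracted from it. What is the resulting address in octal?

0o1332337

0x5d9c9 = 0o1354711 in octal.
Subtract column by column in base 8:
  1-2 → 7 (borrow)
  1-5-1 → 3 (borrow)
  7-3-1 → 3
  4-2 → 2
  5-2 → 3
  3-0 → 3
  1-0 → 1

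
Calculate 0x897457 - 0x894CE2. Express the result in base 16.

0x2775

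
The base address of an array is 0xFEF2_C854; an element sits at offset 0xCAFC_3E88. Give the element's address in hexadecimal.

Add column by column in base 16, right to left:
  4+8 = C
  5+8 = D
  8+E = 6 carry 1
  C+3+1 = 0 carry 1
  2+C+1 = F
  F+F = E carry 1
  E+A+1 = 9 carry 1
  F+C+1 = C carry 1
  final carry 1

0x1C9EF06DC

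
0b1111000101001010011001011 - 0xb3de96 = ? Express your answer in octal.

0o113533065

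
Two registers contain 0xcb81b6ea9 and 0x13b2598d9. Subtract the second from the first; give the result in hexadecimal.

Subtract column by column in base 16:
  9-9 → 0
  a-d → d (borrow)
  e-8-1 → 5
  6-9 → d (borrow)
  b-5-1 → 5
  1-2 → f (borrow)
  8-b-1 → c (borrow)
  b-3-1 → 7
  c-1 → b

0xb7cf5d5d0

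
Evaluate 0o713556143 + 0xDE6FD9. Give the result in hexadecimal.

0x80D4C3C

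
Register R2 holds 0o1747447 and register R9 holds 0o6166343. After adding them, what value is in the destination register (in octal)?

Add column by column in base 8, right to left:
  7+3 = 2 carry 1
  4+4+1 = 1 carry 1
  4+3+1 = 0 carry 1
  7+6+1 = 6 carry 1
  4+6+1 = 3 carry 1
  7+1+1 = 1 carry 1
  1+6+1 = 0 carry 1
  final carry 1

0o10136012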